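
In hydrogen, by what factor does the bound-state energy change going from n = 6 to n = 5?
1.440

Using E_n = -13.6057 Z² / n² eV with Z = 1:

E_5 = -13.6057 / 5² = -13.6057 / 25 = -0.544228000 eV
E_6 = -13.6057 / 6² = -13.6057 / 36 = -0.377936111 eV

The ratio is:
E_5/E_6 = (-0.544228000) / (-0.377936111)
E_5/E_6 = (-13.6057/25) / (-13.6057/36)
E_5/E_6 = 36/25
E_5/E_6 = 1.440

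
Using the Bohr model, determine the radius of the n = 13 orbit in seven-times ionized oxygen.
1.11789 nm (or 11.17887 Å)

The Bohr radius formula is:
r_n = n² a₀ / Z

where a₀ = 0.05291772 nm is the Bohr radius.

For O⁷⁺ (Z = 8) at n = 13:
r_13 = 13² × 0.05291772 nm / 8
r_13 = 169 × 0.05291772 nm / 8
r_13 = 8.943095 nm / 8
r_13 = 1.11789 nm

The electron orbits at approximately 1.11789 nm from the nucleus.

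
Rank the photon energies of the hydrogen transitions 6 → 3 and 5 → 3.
6 → 3

Calculate the energy for each transition:

Transition 6 → 3:
ΔE₁ = |E_3 - E_6| = |-13.6057/3² - (-13.6057/6²)|
ΔE₁ = |-1.511744444 - (-0.377936111)| = 1.133808 eV

Transition 5 → 3:
ΔE₂ = |E_3 - E_5| = |-13.6057/3² - (-13.6057/5²)|
ΔE₂ = |-1.511744444 - (-0.544228000)| = 0.967516 eV

Since 1.133808 eV > 0.967516 eV, the transition 6 → 3 emits the more energetic photon.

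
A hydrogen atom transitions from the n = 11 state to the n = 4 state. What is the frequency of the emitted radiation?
1.784e+14 Hz

First, find the transition energy:
E_11 = -13.6057 / 11² = -0.1124438 eV
E_4 = -13.6057 / 4² = -0.8503563 eV
|ΔE| = |E_4 - E_11| = 0.7379125 eV

Convert to Joules: E = 0.7379125 eV × (1.602177 × 10⁻¹⁹ J/eV) = 1.18227e-19 J

Using E = hf:
f = E/h = 1.18227e-19 J / (6.62607 × 10⁻³⁴ J·s)
f = 1.784e+14 Hz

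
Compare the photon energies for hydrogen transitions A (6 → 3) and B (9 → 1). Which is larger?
9 → 1

Calculate the energy for each transition:

Transition 6 → 3:
ΔE₁ = |E_3 - E_6| = |-13.6057/3² - (-13.6057/6²)|
ΔE₁ = |-1.511744444 - (-0.377936111)| = 1.133808 eV

Transition 9 → 1:
ΔE₂ = |E_1 - E_9| = |-13.6057/1² - (-13.6057/9²)|
ΔE₂ = |-13.605700000 - (-0.167971605)| = 13.437728 eV

Since 13.437728 eV > 1.133808 eV, the transition 9 → 1 emits the more energetic photon.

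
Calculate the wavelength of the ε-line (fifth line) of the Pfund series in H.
3037.55 nm

The lines of a series are numbered from the longest wavelength (smallest ΔE) outward; the fifth line is the transition from n = n_f + 5 to n_f.
The Pfund series has all transitions ending at n_f = 5.

For H, the fifth line (ε-line) is the jump from n = 10 to n = 5:
E_10 = -13.6057 / 10² = -0.13605700 eV
E_5 = -13.6057 / 5² = -0.54422800 eV
ΔE = E_10 - E_5 = 0.40817100 eV

λ = hc/E = 1239.84 eV·nm / 0.40817100 eV
λ = 3037.55 nm

This is the ε-line of the Pfund series in H.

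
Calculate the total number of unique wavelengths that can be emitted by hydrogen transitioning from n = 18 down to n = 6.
78

The electron can occupy levels n = 6, 7, ..., 18 during de-excitation — that is m = 18 - 6 + 1 = 13 distinct levels.

The number of distinct spectral lines equals the number of ways to choose 2 of these m levels (each pair gives one possible emission transition):

Number of lines = m(m-1)/2 = 13×12/2 = 78

These correspond to all possible transitions between the 13 levels:
18 → 17, 18 → 16, 18 → 15, 18 → 14, 18 → 13, 18 → 12, 18 → 11, 18 → 10...

Each transition produces a photon with a unique energy (and thus wavelength). This count does not depend on Z.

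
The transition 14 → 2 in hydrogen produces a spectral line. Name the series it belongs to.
Balmer series

The spectral series in hydrogen are named based on the final (lower) energy level:
- Lyman series: n_final = 1 (ultraviolet)
- Balmer series: n_final = 2 (visible/near-UV)
- Paschen series: n_final = 3 (infrared)
- Brackett series: n_final = 4 (infrared)
- Pfund series: n_final = 5 (far infrared)

Since this transition ends at n = 2, it belongs to the Balmer series.

For reference, this 14 → 2 line has photon energy
ΔE = 13.6057 eV × (1/2² - 1/14²) = 3.332008 eV,
corresponding to wavelength λ = hc/ΔE = 1239.84 eV·nm / 3.332008 eV = 372.10 nm in the visible/near-UV region.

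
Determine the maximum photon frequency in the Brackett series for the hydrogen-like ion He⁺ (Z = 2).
8.22e+14 Hz

The series limit corresponds to the transition from n = ∞ to n = 4.
This is the highest energy (shortest wavelength) transition in the Brackett series.

E_∞ = 0 eV
E_4 = -13.6057 × 2² / 4² = -3.40142500 eV

Energy at series limit:
ΔE = E_∞ - E_4 = 0 - (-3.40142500) = 3.40142500 eV
E = 3.40142500 eV × (1.602177 × 10⁻¹⁹ J/eV) = 5.4497e-19 J
f = E/h = 5.4497e-19 J / (6.62607 × 10⁻³⁴ J·s) = 8.22e+14 Hz

This energy equals the ionization energy from the n = 4 state of He⁺.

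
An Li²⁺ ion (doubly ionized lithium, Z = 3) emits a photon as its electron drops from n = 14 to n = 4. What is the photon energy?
7.028455 eV

The energy levels are E_n = -13.6057 Z² eV / n².

Energy at n = 14: E_14 = -13.6057 × 3² / 14² = -0.624751531 eV
Energy at n = 4: E_4 = -13.6057 × 3² / 4² = -7.653206250 eV

For emission (electron falling to lower state), the photon energy is:
E_photon = E_14 - E_4 = |-0.624751531 - (-7.653206250)|
E_photon = 7.028455 eV

This energy is carried away by the emitted photon.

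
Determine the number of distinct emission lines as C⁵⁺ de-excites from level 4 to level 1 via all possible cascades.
6

The electron can occupy levels n = 1, 2, ..., 4 during de-excitation — that is m = 4 - 1 + 1 = 4 distinct levels.

The number of distinct spectral lines equals the number of ways to choose 2 of these m levels (each pair gives one possible emission transition):

Number of lines = m(m-1)/2 = 4×3/2 = 6

These correspond to all possible transitions between the 4 levels:
4 → 3, 4 → 2, 4 → 1, 3 → 2, 3 → 1, 2 → 1

Each transition produces a photon with a unique energy (and thus wavelength). This count does not depend on Z.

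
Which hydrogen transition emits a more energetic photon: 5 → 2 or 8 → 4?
5 → 2

Calculate the energy for each transition:

Transition 5 → 2:
ΔE₁ = |E_2 - E_5| = |-13.6057/2² - (-13.6057/5²)|
ΔE₁ = |-3.401425000000 - (-0.544228000000)| = 2.857197000 eV

Transition 8 → 4:
ΔE₂ = |E_4 - E_8| = |-13.6057/4² - (-13.6057/8²)|
ΔE₂ = |-0.850356250000 - (-0.212589062500)| = 0.637767188 eV

Since 2.857197000 eV > 0.637767188 eV, the transition 5 → 2 emits the more energetic photon.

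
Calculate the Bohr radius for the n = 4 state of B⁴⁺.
0.169337 nm (or 1.693367 Å)

The Bohr radius formula is:
r_n = n² a₀ / Z

where a₀ = 0.052917721 nm is the Bohr radius.

For B⁴⁺ (Z = 5) at n = 4:
r_4 = 4² × 0.052917721 nm / 5
r_4 = 16 × 0.052917721 nm / 5
r_4 = 0.8466835 nm / 5
r_4 = 0.169337 nm

The electron orbits at approximately 0.169337 nm from the nucleus.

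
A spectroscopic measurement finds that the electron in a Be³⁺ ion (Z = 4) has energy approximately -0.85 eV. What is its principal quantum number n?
n = 16

The exact energy levels follow E_n = -13.6057 Z² / n² eV with Z = 4.

The measured value (-0.85 eV) is reported to only 2 significant figures, so we must test candidate n values and see which one matches to that precision.

Candidate energies:
  n = 14:  E = -13.6057 × 4² / 14² = -1.11067 eV
  n = 15:  E = -13.6057 × 4² / 15² = -0.96752 eV
  n = 16:  E = -13.6057 × 4² / 16² = -0.85036 eV  ← matches
  n = 17:  E = -13.6057 × 4² / 17² = -0.75326 eV
  n = 18:  E = -13.6057 × 4² / 18² = -0.67189 eV

Checking against the measurement of -0.85 eV (2 sig figs), only n = 16 agrees:
E_16 = -0.85036 eV, which rounds to -0.85 eV ✓

Therefore n = 16.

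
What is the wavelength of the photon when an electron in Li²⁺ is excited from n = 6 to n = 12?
486.0081 nm

First, find the transition energy using E_n = -13.6057 Z² / n² eV:
E_6 = -13.6057 × 3² / 6² = -3.40142500 eV
E_12 = -13.6057 × 3² / 12² = -0.85035625 eV

Photon energy: |ΔE| = |E_12 - E_6| = 2.55106875 eV

Convert to wavelength using E = hc/λ with hc = 1239.84 eV·nm:
λ = hc/E = 1239.84 eV·nm / 2.55106875 eV
λ = 486.0081 nm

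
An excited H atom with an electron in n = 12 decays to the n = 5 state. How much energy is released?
0.449744 eV

The energy levels are E_n = -13.6057 eV / n².

Energy at n = 12: E_12 = -13.6057 / 12² = -0.094484028 eV
Energy at n = 5: E_5 = -13.6057 / 5² = -0.544228000 eV

For emission (electron falling to lower state), the photon energy is:
E_photon = E_12 - E_5 = |-0.094484028 - (-0.544228000)|
E_photon = 0.449744 eV

This energy is carried away by the emitted photon.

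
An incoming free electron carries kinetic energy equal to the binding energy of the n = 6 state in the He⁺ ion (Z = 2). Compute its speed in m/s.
7.2923e+05 m/s (or 0.2432% of c)

The binding energy at n = 6 for He⁺ is:
E_6 = -13.6057 × 2²/6² = -1.5117444 eV
|E_6| = 1.5117444 eV

Convert to Joules:
KE = 1.5117444 eV × (1.602177 × 10⁻¹⁹ J/eV) = 2.422082e-19 J

Using KE = ½mv²:
v = √(2·KE/m_e)
v = √(2 × 2.422082e-19 J / 9.10938 × 10⁻³¹ kg)
v = 7.2923e+05 m/s

This is approximately 0.2432% the speed of light.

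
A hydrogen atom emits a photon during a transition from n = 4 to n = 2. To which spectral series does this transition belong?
Balmer series

The spectral series in hydrogen are named based on the final (lower) energy level:
- Lyman series: n_final = 1 (ultraviolet)
- Balmer series: n_final = 2 (visible/near-UV)
- Paschen series: n_final = 3 (infrared)
- Brackett series: n_final = 4 (infrared)
- Pfund series: n_final = 5 (far infrared)

Since this transition ends at n = 2, it belongs to the Balmer series.

For reference, this 4 → 2 line has photon energy
ΔE = 13.6057 eV × (1/2² - 1/4²) = 2.551068750 eV,
corresponding to wavelength λ = hc/ΔE = 1239.84 eV·nm / 2.551068750 eV = 486.00807 nm in the visible/near-UV region.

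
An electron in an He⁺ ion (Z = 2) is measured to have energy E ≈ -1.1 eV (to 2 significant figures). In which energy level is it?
n = 7

The exact energy levels follow E_n = -13.6057 Z² / n² eV with Z = 2.

The measured value (-1.1 eV) is reported to only 2 significant figures, so we must test candidate n values and see which one matches to that precision.

Candidate energies:
  n = 5:  E = -13.6057 × 2² / 5² = -2.17691 eV
  n = 6:  E = -13.6057 × 2² / 6² = -1.51174 eV
  n = 7:  E = -13.6057 × 2² / 7² = -1.11067 eV  ← matches
  n = 8:  E = -13.6057 × 2² / 8² = -0.85036 eV
  n = 9:  E = -13.6057 × 2² / 9² = -0.67189 eV

Checking against the measurement of -1.1 eV (2 sig figs), only n = 7 agrees:
E_7 = -1.11067 eV, which rounds to -1.1 eV ✓

Therefore n = 7.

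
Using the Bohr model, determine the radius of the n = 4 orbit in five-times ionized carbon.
0.14111 nm (or 1.41114 Å)

The Bohr radius formula is:
r_n = n² a₀ / Z

where a₀ = 0.05291772 nm is the Bohr radius.

For C⁵⁺ (Z = 6) at n = 4:
r_4 = 4² × 0.05291772 nm / 6
r_4 = 16 × 0.05291772 nm / 6
r_4 = 0.846684 nm / 6
r_4 = 0.14111 nm

The electron orbits at approximately 0.14111 nm from the nucleus.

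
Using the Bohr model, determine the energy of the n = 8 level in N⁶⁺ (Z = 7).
-10.416864 eV

For hydrogen-like ions, the energy levels scale with Z²:
E_n = -13.6057 Z² / n² eV

For N⁶⁺ (Z = 7) at n = 8:
E_8 = -13.6057 × 7² / 8²
E_8 = -13.6057 × 49 / 64
E_8 = -666.6793 / 64
E_8 = -10.416864 eV

The energy is 49 times more negative than hydrogen at the same n due to the stronger nuclear charge.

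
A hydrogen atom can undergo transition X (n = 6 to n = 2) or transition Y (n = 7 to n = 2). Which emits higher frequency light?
7 → 2

Calculate the energy for each transition:

Transition 6 → 2:
ΔE₁ = |E_2 - E_6| = |-13.6057/2² - (-13.6057/6²)|
ΔE₁ = |-3.401425000000 - (-0.377936111111)| = 3.023488889 eV

Transition 7 → 2:
ΔE₂ = |E_2 - E_7| = |-13.6057/2² - (-13.6057/7²)|
ΔE₂ = |-3.401425000000 - (-0.277667346939)| = 3.123757653 eV

Since 3.123757653 eV > 3.023488889 eV, the transition 7 → 2 emits the more energetic photon.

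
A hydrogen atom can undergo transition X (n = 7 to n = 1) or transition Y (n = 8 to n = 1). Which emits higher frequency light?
8 → 1

Calculate the energy for each transition:

Transition 7 → 1:
ΔE₁ = |E_1 - E_7| = |-13.6057/1² - (-13.6057/7²)|
ΔE₁ = |-13.6057000000 - (-0.2776673469)| = 13.3280327 eV

Transition 8 → 1:
ΔE₂ = |E_1 - E_8| = |-13.6057/1² - (-13.6057/8²)|
ΔE₂ = |-13.6057000000 - (-0.2125890625)| = 13.3931109 eV

Since 13.3931109 eV > 13.3280327 eV, the transition 8 → 1 emits the more energetic photon.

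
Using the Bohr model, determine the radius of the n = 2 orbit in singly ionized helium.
0.1058 nm (or 1.0584 Å)

The Bohr radius formula is:
r_n = n² a₀ / Z

where a₀ = 0.0529177 nm is the Bohr radius.

For He⁺ (Z = 2) at n = 2:
r_2 = 2² × 0.0529177 nm / 2
r_2 = 4 × 0.0529177 nm / 2
r_2 = 0.21167 nm / 2
r_2 = 0.1058 nm

The electron orbits at approximately 0.1058 nm from the nucleus.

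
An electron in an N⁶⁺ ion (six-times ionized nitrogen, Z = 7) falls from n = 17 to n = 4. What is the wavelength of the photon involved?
31.499514 nm

First, find the transition energy using E_n = -13.6057 Z² / n² eV:
E_17 = -13.6057 × 7² / 17² = -2.30684879 eV
E_4 = -13.6057 × 7² / 4² = -41.66745625 eV

Photon energy: |ΔE| = |E_4 - E_17| = 39.36060746 eV

Convert to wavelength using E = hc/λ with hc = 1239.84 eV·nm:
λ = hc/E = 1239.84 eV·nm / 39.36060746 eV
λ = 31.499514 nm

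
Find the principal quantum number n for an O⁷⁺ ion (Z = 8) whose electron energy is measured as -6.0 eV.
n = 12

The exact energy levels follow E_n = -13.6057 Z² / n² eV with Z = 8.

The measured value (-6.0 eV) is reported to only 2 significant figures, so we must test candidate n values and see which one matches to that precision.

Candidate energies:
  n = 10:  E = -13.6057 × 8² / 10² = -8.70765 eV
  n = 11:  E = -13.6057 × 8² / 11² = -7.19640 eV
  n = 12:  E = -13.6057 × 8² / 12² = -6.04698 eV  ← matches
  n = 13:  E = -13.6057 × 8² / 13² = -5.15245 eV
  n = 14:  E = -13.6057 × 8² / 14² = -4.44268 eV

Checking against the measurement of -6.0 eV (2 sig figs), only n = 12 agrees:
E_12 = -6.04698 eV, which rounds to -6.0 eV ✓

Therefore n = 12.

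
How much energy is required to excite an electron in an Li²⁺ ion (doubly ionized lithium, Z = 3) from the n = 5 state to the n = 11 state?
3.886058 eV

The energy levels of a hydrogen-like atom are E_n = -13.6057 Z² eV / n².

Energy at n = 5: E_5 = -13.6057 × 3² / 5² = -4.898052000 eV
Energy at n = 11: E_11 = -13.6057 × 3² / 11² = -1.011994215 eV

The excitation energy is the difference:
ΔE = E_11 - E_5
ΔE = -1.011994215 - (-4.898052000)
ΔE = 3.886058 eV

Since this is positive, energy must be absorbed (photon absorption).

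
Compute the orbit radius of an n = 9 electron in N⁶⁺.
0.61233 nm (or 6.12334 Å)

The Bohr radius formula is:
r_n = n² a₀ / Z

where a₀ = 0.05291772 nm is the Bohr radius.

For N⁶⁺ (Z = 7) at n = 9:
r_9 = 9² × 0.05291772 nm / 7
r_9 = 81 × 0.05291772 nm / 7
r_9 = 4.286335 nm / 7
r_9 = 0.61233 nm

The electron orbits at approximately 0.61233 nm from the nucleus.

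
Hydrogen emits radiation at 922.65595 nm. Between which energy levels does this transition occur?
n = 9 → n = 3

First, find the photon energy from the wavelength (hc = 1239.84 eV·nm):
E = hc/λ = 1239.84 eV·nm / 922.65595 nm = 1.3437728 eV

The energy levels of hydrogen satisfy E_n = -13.6057 / n² eV, so an emission n_i → n_f releases
ΔE = 13.6057 × (1/n_f² − 1/n_i²) eV.

Setting ΔE equal to the photon energy:
1/n_f² − 1/n_i² = 1.3437728 / 13.6057 = 0.098765429

Since 1/n_i² must be positive, we need 1/n_f² > 0.098765429, i.e. n_f ≤ 3. For each allowed n_f, solve n_i = (1/n_f² − 0.098765429)^(−1/2) and check whether it is a whole number:
  n_f = 1: 1/n_i² = 1.000000000 − 0.098765429 = 0.901234571 → n_i = 1.053  (not an integer) ✗
  n_f = 2: 1/n_i² = 0.250000000 − 0.098765429 = 0.151234571 → n_i = 2.571  (not an integer) ✗
  n_f = 3: 1/n_i² = 0.111111111 − 0.098765429 = 0.012345682 → n_i = 9.000  → integer, n_i = 9 ✓

Only n_f = 3 gives an integer upper level, n_i = 9.

The transition is from n = 9 to n = 3 (emission).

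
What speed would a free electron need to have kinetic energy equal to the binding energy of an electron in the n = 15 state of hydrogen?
1.458e+05 m/s (or 0.048649% of c)

The binding energy at n = 15 for hydrogen is:
E_15 = -13.6057/15² = -0.06046978 eV
|E_15| = 0.06046978 eV

Convert to Joules:
KE = 0.06046978 eV × (1.602177 × 10⁻¹⁹ J/eV) = 9.68833e-21 J

Using KE = ½mv²:
v = √(2·KE/m_e)
v = √(2 × 9.68833e-21 J / 9.10938 × 10⁻³¹ kg)
v = 1.458e+05 m/s

This is approximately 0.048649% the speed of light.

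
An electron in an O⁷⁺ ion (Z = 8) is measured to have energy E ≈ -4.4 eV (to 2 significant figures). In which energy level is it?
n = 14

The exact energy levels follow E_n = -13.6057 Z² / n² eV with Z = 8.

The measured value (-4.4 eV) is reported to only 2 significant figures, so we must test candidate n values and see which one matches to that precision.

Candidate energies:
  n = 12:  E = -13.6057 × 8² / 12² = -6.04698 eV
  n = 13:  E = -13.6057 × 8² / 13² = -5.15245 eV
  n = 14:  E = -13.6057 × 8² / 14² = -4.44268 eV  ← matches
  n = 15:  E = -13.6057 × 8² / 15² = -3.87007 eV
  n = 16:  E = -13.6057 × 8² / 16² = -3.40143 eV

Checking against the measurement of -4.4 eV (2 sig figs), only n = 14 agrees:
E_14 = -4.44268 eV, which rounds to -4.4 eV ✓

Therefore n = 14.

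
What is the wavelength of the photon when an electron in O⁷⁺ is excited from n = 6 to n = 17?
58.5524 nm

First, find the transition energy using E_n = -13.6057 Z² / n² eV:
E_6 = -13.6057 × 8² / 6² = -24.187911 eV
E_17 = -13.6057 × 8² / 17² = -3.013027 eV

Photon energy: |ΔE| = |E_17 - E_6| = 21.174884 eV

Convert to wavelength using E = hc/λ with hc = 1239.84 eV·nm:
λ = hc/E = 1239.84 eV·nm / 21.174884 eV
λ = 58.5524 nm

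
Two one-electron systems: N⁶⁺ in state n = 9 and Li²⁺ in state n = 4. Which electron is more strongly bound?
N⁶⁺ at n = 9 (E = -8.231 eV)

Using E_n = -13.6057 Z² / n² eV:

N⁶⁺ (Z = 7) at n = 9:
E = -13.6057 × 7² / 9² = -13.6057 × 49 / 81 = -8.230609 eV

Li²⁺ (Z = 3) at n = 4:
E = -13.6057 × 3² / 4² = -13.6057 × 9 / 16 = -7.653206 eV

Since -8.230609 eV < -7.653206 eV,
N⁶⁺ at n = 9 is more tightly bound (requires more energy to ionize).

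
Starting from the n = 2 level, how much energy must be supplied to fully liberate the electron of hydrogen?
3.4014 eV

The ionization energy is the energy needed to remove the electron completely (n → ∞).

For hydrogen, E_n = -13.6057 eV / n².

At n = 2: E_2 = -13.6057 / 2² = -3.4014250 eV
At n = ∞: E_∞ = 0 eV

Ionization energy = E_∞ - E_2 = 0 - (-3.4014250) = 3.4014250 eV
Ionization energy ≈ 3.4014 eV

This is also called the binding energy of the electron in state n = 2.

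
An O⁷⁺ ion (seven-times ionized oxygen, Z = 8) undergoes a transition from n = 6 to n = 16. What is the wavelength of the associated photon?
59.6464 nm

First, find the transition energy using E_n = -13.6057 Z² / n² eV:
E_6 = -13.6057 × 8² / 6² = -24.187911 eV
E_16 = -13.6057 × 8² / 16² = -3.401425 eV

Photon energy: |ΔE| = |E_16 - E_6| = 20.786486 eV

Convert to wavelength using E = hc/λ with hc = 1239.84 eV·nm:
λ = hc/E = 1239.84 eV·nm / 20.786486 eV
λ = 59.6464 nm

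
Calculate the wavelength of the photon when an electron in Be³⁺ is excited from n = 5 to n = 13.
167.105 nm

First, find the transition energy using E_n = -13.6057 Z² / n² eV:
E_5 = -13.6057 × 4² / 5² = -8.7076480 eV
E_13 = -13.6057 × 4² / 13² = -1.2881136 eV

Photon energy: |ΔE| = |E_13 - E_5| = 7.4195344 eV

Convert to wavelength using E = hc/λ with hc = 1239.84 eV·nm:
λ = hc/E = 1239.84 eV·nm / 7.4195344 eV
λ = 167.105 nm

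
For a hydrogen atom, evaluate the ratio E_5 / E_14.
7.84000

Using E_n = -13.6057 Z² / n² eV with Z = 1:

E_5 = -13.6057 / 5² = -13.6057 / 25 = -0.54422800000 eV
E_14 = -13.6057 / 14² = -13.6057 / 196 = -0.06941683673 eV

The ratio is:
E_5/E_14 = (-0.54422800000) / (-0.06941683673)
E_5/E_14 = (-13.6057/25) / (-13.6057/196)
E_5/E_14 = 196/25
E_5/E_14 = 7.84000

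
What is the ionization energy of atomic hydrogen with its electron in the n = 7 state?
0.28 eV

The ionization energy is the energy needed to remove the electron completely (n → ∞).

For hydrogen, E_n = -13.6057 eV / n².

At n = 7: E_7 = -13.6057 / 7² = -0.27767 eV
At n = ∞: E_∞ = 0 eV

Ionization energy = E_∞ - E_7 = 0 - (-0.27767) = 0.27767 eV
Ionization energy ≈ 0.28 eV

This is also called the binding energy of the electron in state n = 7.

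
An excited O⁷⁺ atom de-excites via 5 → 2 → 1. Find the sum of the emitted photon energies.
835.934208 eV

The energy levels of O⁷⁺ are E_n = -13.6057 × 8² / n² eV.

First transition (5 → 2):
ΔE₁ = |E_2 - E_5|
ΔE₁ = |-217.691200000000 - (-34.830592000000)| = 182.860608000 eV

Second transition (2 → 1):
ΔE₂ = |E_1 - E_2|
ΔE₂ = |-870.764800000000 - (-217.691200000000)| = 653.073600000 eV

Total energy released:
E_total = ΔE₁ + ΔE₂ = 182.860608000 + 653.073600000 = 835.934208 eV

Note: This equals the direct transition 5 → 1: 835.934208 eV ✓
Energy is conserved regardless of the path taken.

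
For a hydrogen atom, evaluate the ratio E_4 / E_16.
16.000

Using E_n = -13.6057 Z² / n² eV with Z = 1:

E_4 = -13.6057 / 4² = -13.6057 / 16 = -0.850356250 eV
E_16 = -13.6057 / 16² = -13.6057 / 256 = -0.053147266 eV

The ratio is:
E_4/E_16 = (-0.850356250) / (-0.053147266)
E_4/E_16 = (-13.6057/16) / (-13.6057/256)
E_4/E_16 = 256/16
E_4/E_16 = 16.000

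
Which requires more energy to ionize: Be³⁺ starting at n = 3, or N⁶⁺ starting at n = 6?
Be³⁺ at n = 3 (E = -24.18791 eV)

Using E_n = -13.6057 Z² / n² eV:

Be³⁺ (Z = 4) at n = 3:
E = -13.6057 × 4² / 3² = -13.6057 × 16 / 9 = -24.18791111 eV

N⁶⁺ (Z = 7) at n = 6:
E = -13.6057 × 7² / 6² = -13.6057 × 49 / 36 = -18.51886944 eV

Since -24.18791111 eV < -18.51886944 eV,
Be³⁺ at n = 3 is more tightly bound (requires more energy to ionize).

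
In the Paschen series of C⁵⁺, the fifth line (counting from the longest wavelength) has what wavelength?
26.50953 nm

The lines of a series are numbered from the longest wavelength (smallest ΔE) outward; the fifth line is the transition from n = n_f + 5 to n_f.
The Paschen series has all transitions ending at n_f = 3.

For C⁵⁺ (Z = 6), the fifth line (ε-line) is the jump from n = 8 to n = 3:
E_8 = -13.6057 × 6² / 8² = -7.6532063 eV
E_3 = -13.6057 × 6² / 3² = -54.4228000 eV
ΔE = E_8 - E_3 = 46.7695937 eV

λ = hc/E = 1239.84 eV·nm / 46.7695937 eV
λ = 26.50953 nm

This is the ε-line of the Paschen series in C⁵⁺.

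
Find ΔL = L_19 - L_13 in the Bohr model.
6.32743e-34 J·s (or 6ℏ)

In the Bohr model, L_n = nℏ where ℏ = 1.0545718e-34 J·s.

L_19 = 19ℏ = 2.0036864e-33 J·s
L_13 = 13ℏ = 1.3709433e-33 J·s

ΔL = L_19 - L_13 = (19 - 13)ℏ = 6ℏ
ΔL = 6 × 1.0545718e-34 J·s = 6.32743e-34 J·s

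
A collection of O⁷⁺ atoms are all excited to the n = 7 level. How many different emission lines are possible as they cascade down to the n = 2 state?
15

The electron can occupy levels n = 2, 3, ..., 7 during de-excitation — that is m = 7 - 2 + 1 = 6 distinct levels.

The number of distinct spectral lines equals the number of ways to choose 2 of these m levels (each pair gives one possible emission transition):

Number of lines = m(m-1)/2 = 6×5/2 = 15

These correspond to all possible transitions between the 6 levels:
7 → 6, 7 → 5, 7 → 4, 7 → 3, 7 → 2, 6 → 5, 6 → 4, 6 → 3...

Each transition produces a photon with a unique energy (and thus wavelength). This count does not depend on Z.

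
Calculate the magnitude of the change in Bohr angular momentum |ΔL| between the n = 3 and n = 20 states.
1.79277e-33 J·s (or 17ℏ)

In the Bohr model, L_n = nℏ where ℏ = 1.0545718e-34 J·s.

L_20 = 20ℏ = 2.1091436e-33 J·s
L_3 = 3ℏ = 3.1637154e-34 J·s

ΔL = L_20 - L_3 = (20 - 3)ℏ = 17ℏ
ΔL = 17 × 1.0545718e-34 J·s = 1.79277e-33 J·s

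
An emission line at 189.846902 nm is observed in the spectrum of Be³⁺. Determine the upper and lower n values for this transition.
n = 10 → n = 5

First, find the photon energy from the wavelength (hc = 1239.84 eV·nm):
E = hc/λ = 1239.84 eV·nm / 189.846902 nm = 6.5307360 eV

The energy levels of Be³⁺ satisfy E_n = -13.6057 × 4² / n² eV, so an emission n_i → n_f releases
ΔE = 13.6057 × 4² × (1/n_f² − 1/n_i²) eV.

Setting ΔE equal to the photon energy:
1/n_f² − 1/n_i² = 6.5307360 / (13.6057 × 4²) = 0.030000000

Since 1/n_i² must be positive, we need 1/n_f² > 0.030000000, i.e. n_f ≤ 5. For each allowed n_f, solve n_i = (1/n_f² − 0.030000000)^(−1/2) and check whether it is a whole number:
  n_f = 1: 1/n_i² = 1.000000000 − 0.030000000 = 0.970000000 → n_i = 1.015  (not an integer) ✗
  n_f = 2: 1/n_i² = 0.250000000 − 0.030000000 = 0.220000000 → n_i = 2.132  (not an integer) ✗
  n_f = 3: 1/n_i² = 0.111111111 − 0.030000000 = 0.081111111 → n_i = 3.511  (not an integer) ✗
  n_f = 4: 1/n_i² = 0.062500000 − 0.030000000 = 0.032500000 → n_i = 5.547  (not an integer) ✗
  n_f = 5: 1/n_i² = 0.040000000 − 0.030000000 = 0.010000000 → n_i = 10.000  → integer, n_i = 10 ✓

Only n_f = 5 gives an integer upper level, n_i = 10.

The transition is from n = 10 to n = 5 (emission).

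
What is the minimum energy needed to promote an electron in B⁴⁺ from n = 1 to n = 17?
338.965536 eV

The energy levels of a hydrogen-like atom are E_n = -13.6057 Z² eV / n².

Energy at n = 1: E_1 = -13.6057 × 5² / 1² = -340.142500000 eV
Energy at n = 17: E_17 = -13.6057 × 5² / 17² = -1.176963668 eV

The excitation energy is the difference:
ΔE = E_17 - E_1
ΔE = -1.176963668 - (-340.142500000)
ΔE = 338.965536 eV

Since this is positive, energy must be absorbed (photon absorption).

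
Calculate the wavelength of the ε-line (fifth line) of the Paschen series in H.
954.34312 nm

The lines of a series are numbered from the longest wavelength (smallest ΔE) outward; the fifth line is the transition from n = n_f + 5 to n_f.
The Paschen series has all transitions ending at n_f = 3.

For H, the fifth line (ε-line) is the jump from n = 8 to n = 3:
E_8 = -13.6057 / 8² = -0.212589063 eV
E_3 = -13.6057 / 3² = -1.511744444 eV
ΔE = E_8 - E_3 = 1.299155381 eV

λ = hc/E = 1239.84 eV·nm / 1.299155381 eV
λ = 954.34312 nm

This is the ε-line of the Paschen series in H.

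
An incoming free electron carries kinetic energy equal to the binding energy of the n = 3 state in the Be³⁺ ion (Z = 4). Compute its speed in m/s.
2.92e+06 m/s (or 0.97298% of c)

The binding energy at n = 3 for Be³⁺ is:
E_3 = -13.6057 × 4²/3² = -24.1879111 eV
|E_3| = 24.1879111 eV

Convert to Joules:
KE = 24.1879111 eV × (1.602177 × 10⁻¹⁹ J/eV) = 3.8753e-18 J

Using KE = ½mv²:
v = √(2·KE/m_e)
v = √(2 × 3.8753e-18 J / 9.10938 × 10⁻³¹ kg)
v = 2.92e+06 m/s

This is approximately 0.97298% the speed of light.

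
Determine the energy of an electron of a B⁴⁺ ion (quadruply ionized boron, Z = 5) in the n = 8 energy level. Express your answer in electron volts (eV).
-5.314727 eV

The energy levels of a hydrogen-like atom are given by:
E_n = -13.6057 Z² / n² eV  (with Z = 5 for B⁴⁺)

For n = 8:
E_8 = -13.6057 × 5² / 8²
E_8 = -13.6057 × 25 / 64
E_8 = -5.314727 eV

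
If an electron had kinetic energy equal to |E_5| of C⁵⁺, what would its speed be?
2.62523e+06 m/s (or 0.87568% of c)

The binding energy at n = 5 for C⁵⁺ is:
E_5 = -13.6057 × 6²/5² = -19.5922080 eV
|E_5| = 19.5922080 eV

Convert to Joules:
KE = 19.5922080 eV × (1.602177 × 10⁻¹⁹ J/eV) = 3.1390185e-18 J

Using KE = ½mv²:
v = √(2·KE/m_e)
v = √(2 × 3.1390185e-18 J / 9.10938 × 10⁻³¹ kg)
v = 2.62523e+06 m/s

This is approximately 0.87568% the speed of light.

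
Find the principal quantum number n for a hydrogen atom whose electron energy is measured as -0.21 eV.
n = 8

The exact energy levels follow E_n = -13.6057 eV / n².

The measured value (-0.21 eV) is reported to only 2 significant figures, so we must test candidate n values and see which one matches to that precision.

Candidate energies:
  n = 6:  E = -13.6057/6² = -0.37794 eV
  n = 7:  E = -13.6057/7² = -0.27767 eV
  n = 8:  E = -13.6057/8² = -0.21259 eV  ← matches
  n = 9:  E = -13.6057/9² = -0.16797 eV
  n = 10:  E = -13.6057/10² = -0.13606 eV

Checking against the measurement of -0.21 eV (2 sig figs), only n = 8 agrees:
E_8 = -0.21259 eV, which rounds to -0.21 eV ✓

Therefore n = 8.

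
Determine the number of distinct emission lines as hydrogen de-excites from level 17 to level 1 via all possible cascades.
136

The electron can occupy levels n = 1, 2, ..., 17 during de-excitation — that is m = 17 - 1 + 1 = 17 distinct levels.

The number of distinct spectral lines equals the number of ways to choose 2 of these m levels (each pair gives one possible emission transition):

Number of lines = m(m-1)/2 = 17×16/2 = 136

These correspond to all possible transitions between the 17 levels:
17 → 16, 17 → 15, 17 → 14, 17 → 13, 17 → 12, 17 → 11, 17 → 10, 17 → 9...

Each transition produces a photon with a unique energy (and thus wavelength). This count does not depend on Z.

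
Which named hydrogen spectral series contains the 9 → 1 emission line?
Lyman series

The spectral series in hydrogen are named based on the final (lower) energy level:
- Lyman series: n_final = 1 (ultraviolet)
- Balmer series: n_final = 2 (visible/near-UV)
- Paschen series: n_final = 3 (infrared)
- Brackett series: n_final = 4 (infrared)
- Pfund series: n_final = 5 (far infrared)

Since this transition ends at n = 1, it belongs to the Lyman series.

For reference, this 9 → 1 line has photon energy
ΔE = 13.6057 eV × (1/1² - 1/9²) = 13.437728 eV,
corresponding to wavelength λ = hc/ΔE = 1239.84 eV·nm / 13.437728 eV = 92.2656 nm in the ultraviolet region.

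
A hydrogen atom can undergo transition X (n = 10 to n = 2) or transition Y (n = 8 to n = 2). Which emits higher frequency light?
10 → 2

Calculate the energy for each transition:

Transition 10 → 2:
ΔE₁ = |E_2 - E_10| = |-13.6057/2² - (-13.6057/10²)|
ΔE₁ = |-3.401425000 - (-0.136057000)| = 3.265368 eV

Transition 8 → 2:
ΔE₂ = |E_2 - E_8| = |-13.6057/2² - (-13.6057/8²)|
ΔE₂ = |-3.401425000 - (-0.212589063)| = 3.188836 eV

Since 3.265368 eV > 3.188836 eV, the transition 10 → 2 emits the more energetic photon.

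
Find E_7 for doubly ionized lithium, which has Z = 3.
-2.49901 eV

For hydrogen-like ions, the energy levels scale with Z²:
E_n = -13.6057 Z² / n² eV

For Li²⁺ (Z = 3) at n = 7:
E_7 = -13.6057 × 3² / 7²
E_7 = -13.6057 × 9 / 49
E_7 = -122.4513 / 49
E_7 = -2.49901 eV

The energy is 9 times more negative than hydrogen at the same n due to the stronger nuclear charge.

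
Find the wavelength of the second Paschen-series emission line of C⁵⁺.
35.59629 nm

The lines of a series are numbered from the longest wavelength (smallest ΔE) outward; the second line is the transition from n = n_f + 2 to n_f.
The Paschen series has all transitions ending at n_f = 3.

For C⁵⁺ (Z = 6), the second line (β-line) is the jump from n = 5 to n = 3:
E_5 = -13.6057 × 6² / 5² = -19.5922080 eV
E_3 = -13.6057 × 6² / 3² = -54.4228000 eV
ΔE = E_5 - E_3 = 34.8305920 eV

λ = hc/E = 1239.84 eV·nm / 34.8305920 eV
λ = 35.59629 nm

This is the β-line of the Paschen series in C⁵⁺.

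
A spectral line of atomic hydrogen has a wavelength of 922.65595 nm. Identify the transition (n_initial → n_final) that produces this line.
n = 9 → n = 3

First, find the photon energy from the wavelength (hc = 1239.84 eV·nm):
E = hc/λ = 1239.84 eV·nm / 922.65595 nm = 1.3437728 eV

The energy levels of hydrogen satisfy E_n = -13.6057 / n² eV, so an emission n_i → n_f releases
ΔE = 13.6057 × (1/n_f² − 1/n_i²) eV.

Setting ΔE equal to the photon energy:
1/n_f² − 1/n_i² = 1.3437728 / 13.6057 = 0.098765429

Since 1/n_i² must be positive, we need 1/n_f² > 0.098765429, i.e. n_f ≤ 3. For each allowed n_f, solve n_i = (1/n_f² − 0.098765429)^(−1/2) and check whether it is a whole number:
  n_f = 1: 1/n_i² = 1.000000000 − 0.098765429 = 0.901234571 → n_i = 1.053  (not an integer) ✗
  n_f = 2: 1/n_i² = 0.250000000 − 0.098765429 = 0.151234571 → n_i = 2.571  (not an integer) ✗
  n_f = 3: 1/n_i² = 0.111111111 − 0.098765429 = 0.012345682 → n_i = 9.000  → integer, n_i = 9 ✓

Only n_f = 3 gives an integer upper level, n_i = 9.

The transition is from n = 9 to n = 3 (emission).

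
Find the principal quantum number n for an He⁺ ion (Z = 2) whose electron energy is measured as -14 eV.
n = 2

The exact energy levels follow E_n = -13.6057 Z² / n² eV with Z = 2.

The measured value (-14 eV) is reported to only 2 significant figures, so we must test candidate n values and see which one matches to that precision.

Candidate energies:
  n = 1:  E = -13.6057 × 2² / 1² = -54.42280 eV
  n = 2:  E = -13.6057 × 2² / 2² = -13.60570 eV  ← matches
  n = 3:  E = -13.6057 × 2² / 3² = -6.04698 eV
  n = 4:  E = -13.6057 × 2² / 4² = -3.40143 eV

Checking against the measurement of -14 eV (2 sig figs), only n = 2 agrees:
E_2 = -13.60570 eV, which rounds to -14 eV ✓

Therefore n = 2.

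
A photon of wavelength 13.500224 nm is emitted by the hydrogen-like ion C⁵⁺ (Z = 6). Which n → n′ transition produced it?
n = 4 → n = 2

First, find the photon energy from the wavelength (hc = 1239.84 eV·nm):
E = hc/λ = 1239.84 eV·nm / 13.500224 nm = 91.838476 eV

The energy levels of C⁵⁺ satisfy E_n = -13.6057 × 6² / n² eV, so an emission n_i → n_f releases
ΔE = 13.6057 × 6² × (1/n_f² − 1/n_i²) eV.

Setting ΔE equal to the photon energy:
1/n_f² − 1/n_i² = 91.838476 / (13.6057 × 6²) = 0.18750000

Since 1/n_i² must be positive, we need 1/n_f² > 0.18750000, i.e. n_f ≤ 2. For each allowed n_f, solve n_i = (1/n_f² − 0.18750000)^(−1/2) and check whether it is a whole number:
  n_f = 1: 1/n_i² = 1.00000000 − 0.18750000 = 0.81250000 → n_i = 1.109  (not an integer) ✗
  n_f = 2: 1/n_i² = 0.25000000 − 0.18750000 = 0.06250000 → n_i = 4.000  → integer, n_i = 4 ✓

Only n_f = 2 gives an integer upper level, n_i = 4.

The transition is from n = 4 to n = 2 (emission).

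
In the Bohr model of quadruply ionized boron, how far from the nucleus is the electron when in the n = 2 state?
0.04233 nm (or 0.42334 Å)

The Bohr radius formula is:
r_n = n² a₀ / Z

where a₀ = 0.05291772 nm is the Bohr radius.

For B⁴⁺ (Z = 5) at n = 2:
r_2 = 2² × 0.05291772 nm / 5
r_2 = 4 × 0.05291772 nm / 5
r_2 = 0.211671 nm / 5
r_2 = 0.04233 nm

The electron orbits at approximately 0.04233 nm from the nucleus.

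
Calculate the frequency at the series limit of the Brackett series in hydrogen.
2.06e+14 Hz

The series limit corresponds to the transition from n = ∞ to n = 4.
This is the highest energy (shortest wavelength) transition in the Brackett series.

E_∞ = 0 eV
E_4 = -13.6057 / 4² = -0.850356 eV

Energy at series limit:
ΔE = E_∞ - E_4 = 0 - (-0.850356) = 0.850356 eV
E = 0.850356 eV × (1.602177 × 10⁻¹⁹ J/eV) = 1.3624e-19 J
f = E/h = 1.3624e-19 J / (6.62607 × 10⁻³⁴ J·s) = 2.06e+14 Hz

This energy equals the ionization energy from the n = 4 state of hydrogen.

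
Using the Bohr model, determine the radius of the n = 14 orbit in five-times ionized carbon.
1.728646 nm (or 17.286456 Å)

The Bohr radius formula is:
r_n = n² a₀ / Z

where a₀ = 0.052917721 nm is the Bohr radius.

For C⁵⁺ (Z = 6) at n = 14:
r_14 = 14² × 0.052917721 nm / 6
r_14 = 196 × 0.052917721 nm / 6
r_14 = 10.3718733 nm / 6
r_14 = 1.728646 nm

The electron orbits at approximately 1.728646 nm from the nucleus.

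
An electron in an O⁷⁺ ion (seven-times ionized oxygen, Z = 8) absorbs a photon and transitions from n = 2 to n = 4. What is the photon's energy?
163.268 eV

The energy levels of a hydrogen-like atom are E_n = -13.6057 Z² eV / n².

Energy at n = 2: E_2 = -13.6057 × 8² / 2² = -217.691200 eV
Energy at n = 4: E_4 = -13.6057 × 8² / 4² = -54.422800 eV

The excitation energy is the difference:
ΔE = E_4 - E_2
ΔE = -54.422800 - (-217.691200)
ΔE = 163.268 eV

Since this is positive, energy must be absorbed (photon absorption).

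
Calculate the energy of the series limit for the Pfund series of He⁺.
2.177 eV

The series limit corresponds to the transition from n = ∞ to n = 5.
This is the highest energy (shortest wavelength) transition in the Pfund series.

E_∞ = 0 eV
E_5 = -13.6057 × 2² / 5² = -2.177 eV

Energy at series limit:
ΔE = E_∞ - E_5 = 0 - (-2.177) = 2.177 eV

This energy equals the ionization energy from the n = 5 state of He⁺.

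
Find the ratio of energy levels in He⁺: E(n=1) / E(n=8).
64.0000

Using E_n = -13.6057 Z² / n² eV with Z = 2:

E_1 = -13.6057 × 2² / 1² = -54.4228 / 1 = -54.4228000000 eV
E_8 = -13.6057 × 2² / 8² = -54.4228 / 64 = -0.8503562500 eV

The ratio is:
E_1/E_8 = (-54.4228000000) / (-0.8503562500)
E_1/E_8 = (-54.4228/1) / (-54.4228/64)
E_1/E_8 = 64/1
E_1/E_8 = 64.0000
(Note: the Z² factors cancel in the ratio.)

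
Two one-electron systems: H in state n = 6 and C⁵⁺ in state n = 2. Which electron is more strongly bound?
C⁵⁺ at n = 2 (E = -122.4513 eV)

Using E_n = -13.6057 Z² / n² eV:

H (Z = 1) at n = 6:
E = -13.6057 × 1² / 6² = -13.6057 × 1 / 36 = -0.3779361 eV

C⁵⁺ (Z = 6) at n = 2:
E = -13.6057 × 6² / 2² = -13.6057 × 36 / 4 = -122.4513000 eV

Since -122.4513000 eV < -0.3779361 eV,
C⁵⁺ at n = 2 is more tightly bound (requires more energy to ionize).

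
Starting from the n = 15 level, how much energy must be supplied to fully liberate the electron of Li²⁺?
0.544228 eV

The ionization energy is the energy needed to remove the electron completely (n → ∞).

For a hydrogen-like ion with Z = 3, E_n = -13.6057 Z² / n² eV.

At n = 15: E_15 = -13.6057 × 3² / 15² = -0.544228000 eV
At n = ∞: E_∞ = 0 eV

Ionization energy = E_∞ - E_15 = 0 - (-0.544228000) = 0.544228000 eV
Ionization energy ≈ 0.544228 eV

This is also called the binding energy of the electron in state n = 15.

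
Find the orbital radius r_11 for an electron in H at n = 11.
6.40304 nm (or 64.03044 Å)

The Bohr radius formula is:
r_n = n² a₀ / Z

where a₀ = 0.05291772 nm is the Bohr radius.

For H (Z = 1) at n = 11:
r_11 = 11² × 0.05291772 nm / 1
r_11 = 121 × 0.05291772 nm / 1
r_11 = 6.403044 nm / 1
r_11 = 6.40304 nm

The electron orbits at approximately 6.40304 nm from the nucleus.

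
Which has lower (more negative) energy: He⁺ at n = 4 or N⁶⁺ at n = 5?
N⁶⁺ at n = 5 (E = -26.67 eV)

Using E_n = -13.6057 Z² / n² eV:

He⁺ (Z = 2) at n = 4:
E = -13.6057 × 2² / 4² = -13.6057 × 4 / 16 = -3.40143 eV

N⁶⁺ (Z = 7) at n = 5:
E = -13.6057 × 7² / 5² = -13.6057 × 49 / 25 = -26.66717 eV

Since -26.66717 eV < -3.40143 eV,
N⁶⁺ at n = 5 is more tightly bound (requires more energy to ionize).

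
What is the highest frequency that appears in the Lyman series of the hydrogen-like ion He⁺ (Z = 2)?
1.31594e+16 Hz

The series limit corresponds to the transition from n = ∞ to n = 1.
This is the highest energy (shortest wavelength) transition in the Lyman series.

E_∞ = 0 eV
E_1 = -13.6057 × 2² / 1² = -54.4228000 eV

Energy at series limit:
ΔE = E_∞ - E_1 = 0 - (-54.4228000) = 54.4228000 eV
E = 54.4228000 eV × (1.602177 × 10⁻¹⁹ J/eV) = 8.7194958e-18 J
f = E/h = 8.7194958e-18 J / (6.62607 × 10⁻³⁴ J·s) = 1.31594e+16 Hz

This energy equals the ionization energy from the n = 1 state of He⁺.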